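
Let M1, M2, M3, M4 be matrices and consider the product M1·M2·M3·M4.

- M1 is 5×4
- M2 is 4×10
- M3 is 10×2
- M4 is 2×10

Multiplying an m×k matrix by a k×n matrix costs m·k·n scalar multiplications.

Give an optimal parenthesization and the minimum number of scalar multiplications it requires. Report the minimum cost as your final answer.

220

Adjacent pairs: M1M2 = 5·4·10 = 200; M2M3 = 4·10·2 = 80; M3M4 = 10·2·10 = 200.
Length 3: M1..M3: k=1: 0+80+5·4·2=120; k=2: 200+0+5·10·2=300 → min 120 | M2..M4: k=2: 0+200+4·10·10=600; k=3: 80+0+4·2·10=160 → min 160.
Length 4: M1..M4: k=1: 0+160+5·4·10=360; k=2: 200+200+5·10·10=900; k=3: 120+0+5·2·10=220 → min 220.
Optimal parenthesization: ((M1·(M2·M3))·M4) with cost 220.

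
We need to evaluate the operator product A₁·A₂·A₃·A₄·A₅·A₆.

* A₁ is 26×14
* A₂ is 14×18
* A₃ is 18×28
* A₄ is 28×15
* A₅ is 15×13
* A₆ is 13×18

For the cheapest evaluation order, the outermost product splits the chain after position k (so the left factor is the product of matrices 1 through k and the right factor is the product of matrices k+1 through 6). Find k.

Adjacent pairs: A₁A₂ = 26·14·18 = 6552; A₂A₃ = 14·18·28 = 7056; A₃A₄ = 18·28·15 = 7560; A₄A₅ = 28·15·13 = 5460; A₅A₆ = 15·13·18 = 3510.
Length 3: A₁..A₃: k=1: 0+7056+26·14·28=17248; k=2: 6552+0+26·18·28=19656 → min 17248 | A₂..A₄: k=2: 0+7560+14·18·15=11340; k=3: 7056+0+14·28·15=12936 → min 11340 | A₃..A₅: k=3: 0+5460+18·28·13=12012; k=4: 7560+0+18·15·13=11070 → min 11070 | A₄..A₆: k=4: 0+3510+28·15·18=11070; k=5: 5460+0+28·13·18=12012 → min 11070.
Length 4: A₁..A₄: k=1: 0+11340+26·14·15=16800; k=2: 6552+7560+26·18·15=21132; k=3: 17248+0+26·28·15=28168 → min 16800 | A₂..A₅: k=2: 0+11070+14·18·13=14346; k=3: 7056+5460+14·28·13=17612; k=4: 11340+0+14·15·13=14070 → min 14070 | A₃..A₆: k=3: 0+11070+18·28·18=20142; k=4: 7560+3510+18·15·18=15930; k=5: 11070+0+18·13·18=15282 → min 15282.
Length 5: A₁..A₅: k=1: 0+14070+26·14·13=18802; k=2: 6552+11070+26·18·13=23706; k=3: 17248+5460+26·28·13=32172; k=4: 16800+0+26·15·13=21870 → min 18802 | A₂..A₆: k=2: 0+15282+14·18·18=19818; k=3: 7056+11070+14·28·18=25182; k=4: 11340+3510+14·15·18=18630; k=5: 14070+0+14·13·18=17346 → min 17346.
Top-level splits: k=1: (A₁..A₁)·(A₂..A₆) → 0+17346+26·14·18 = 23898; k=2: (A₁..A₂)·(A₃..A₆) → 6552+15282+26·18·18 = 30258; k=3: (A₁..A₃)·(A₄..A₆) → 17248+11070+26·28·18 = 41422; k=4: (A₁..A₄)·(A₅..A₆) → 16800+3510+26·15·18 = 27330; k=5: (A₁..A₅)·(A₆..A₆) → 18802+0+26·13·18 = 24886.
Best split is after A₁, i.e. k = 1.

1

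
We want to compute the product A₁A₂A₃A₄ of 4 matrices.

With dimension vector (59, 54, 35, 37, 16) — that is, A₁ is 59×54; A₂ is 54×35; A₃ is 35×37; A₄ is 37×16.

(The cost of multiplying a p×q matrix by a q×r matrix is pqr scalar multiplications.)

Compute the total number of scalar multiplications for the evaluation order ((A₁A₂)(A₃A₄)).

(A₁A₂): 59×54 by 54×35 → 59×35, cost 59·54·35 = 111510
(A₃A₄): 35×37 by 37×16 → 35×16, cost 35·37·16 = 20720
((A₁A₂)(A₃A₄)): 59×35 by 35×16 → 59×16, cost 59·35·16 = 33040; cumulative 165270
Total: 165270 scalar multiplications.

165270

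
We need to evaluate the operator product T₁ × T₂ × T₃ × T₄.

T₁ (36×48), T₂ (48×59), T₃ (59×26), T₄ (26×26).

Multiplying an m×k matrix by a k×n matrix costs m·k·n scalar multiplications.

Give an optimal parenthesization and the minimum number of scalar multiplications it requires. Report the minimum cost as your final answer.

Adjacent pairs: T₁T₂ = 36·48·59 = 101952; T₂T₃ = 48·59·26 = 73632; T₃T₄ = 59·26·26 = 39884.
Length 3: T₁..T₃: k=1: 0+73632+36·48·26=118560; k=2: 101952+0+36·59·26=157176 → min 118560 | T₂..T₄: k=2: 0+39884+48·59·26=113516; k=3: 73632+0+48·26·26=106080 → min 106080.
Length 4: T₁..T₄: k=1: 0+106080+36·48·26=151008; k=2: 101952+39884+36·59·26=197060; k=3: 118560+0+36·26·26=142896 → min 142896.
Optimal parenthesization: ((T₁ × (T₂ × T₃)) × T₄) with cost 142896.

142896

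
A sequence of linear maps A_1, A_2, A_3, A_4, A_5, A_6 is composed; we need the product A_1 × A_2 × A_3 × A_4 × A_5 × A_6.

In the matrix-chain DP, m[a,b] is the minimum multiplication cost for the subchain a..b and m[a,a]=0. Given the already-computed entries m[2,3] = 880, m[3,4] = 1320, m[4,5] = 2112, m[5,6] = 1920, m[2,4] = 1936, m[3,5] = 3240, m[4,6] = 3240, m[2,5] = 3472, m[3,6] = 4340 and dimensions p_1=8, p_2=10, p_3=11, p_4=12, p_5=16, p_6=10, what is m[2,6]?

4752

m[2,6] = min over k∈[2,5] of m[2,k]+m[k+1,6]+p_{1}·p_k·p_{6}.
k=2: 0 + 4340 + 8·10·10 = 5140; k=3: 880 + 3240 + 8·11·10 = 5000; k=4: 1936 + 1920 + 8·12·10 = 4816; k=5: 3472 + 0 + 8·16·10 = 4752.
Minimum: 4752 at k=5.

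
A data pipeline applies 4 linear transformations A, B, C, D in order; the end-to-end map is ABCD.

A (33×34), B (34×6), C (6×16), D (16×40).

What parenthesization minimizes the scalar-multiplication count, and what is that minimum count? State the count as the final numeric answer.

18492

Adjacent pairs: AB = 33·34·6 = 6732; BC = 34·6·16 = 3264; CD = 6·16·40 = 3840.
Length 3: A..C: k=1: 0+3264+33·34·16=21216; k=2: 6732+0+33·6·16=9900 → min 9900 | B..D: k=2: 0+3840+34·6·40=12000; k=3: 3264+0+34·16·40=25024 → min 12000.
Length 4: A..D: k=1: 0+12000+33·34·40=56880; k=2: 6732+3840+33·6·40=18492; k=3: 9900+0+33·16·40=31020 → min 18492.
Optimal parenthesization: ((AB)(CD)) with cost 18492.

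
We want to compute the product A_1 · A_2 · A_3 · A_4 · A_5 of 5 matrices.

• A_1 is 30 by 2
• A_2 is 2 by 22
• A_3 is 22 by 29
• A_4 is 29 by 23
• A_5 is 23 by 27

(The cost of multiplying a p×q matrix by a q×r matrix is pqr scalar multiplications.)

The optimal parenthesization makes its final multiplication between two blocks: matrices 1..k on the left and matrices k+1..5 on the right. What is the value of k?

Adjacent pairs: A_1A_2 = 30·2·22 = 1320; A_2A_3 = 2·22·29 = 1276; A_3A_4 = 22·29·23 = 14674; A_4A_5 = 29·23·27 = 18009.
Length 3: A_1..A_3: k=1: 0+1276+30·2·29=3016; k=2: 1320+0+30·22·29=20460 → min 3016 | A_2..A_4: k=2: 0+14674+2·22·23=15686; k=3: 1276+0+2·29·23=2610 → min 2610 | A_3..A_5: k=3: 0+18009+22·29·27=35235; k=4: 14674+0+22·23·27=28336 → min 28336.
Length 4: A_1..A_4: k=1: 0+2610+30·2·23=3990; k=2: 1320+14674+30·22·23=31174; k=3: 3016+0+30·29·23=23026 → min 3990 | A_2..A_5: k=2: 0+28336+2·22·27=29524; k=3: 1276+18009+2·29·27=20851; k=4: 2610+0+2·23·27=3852 → min 3852.
Top-level splits: k=1: (A_1..A_1)·(A_2..A_5) → 0+3852+30·2·27 = 5472; k=2: (A_1..A_2)·(A_3..A_5) → 1320+28336+30·22·27 = 47476; k=3: (A_1..A_3)·(A_4..A_5) → 3016+18009+30·29·27 = 44515; k=4: (A_1..A_4)·(A_5..A_5) → 3990+0+30·23·27 = 22620.
Best split is after A_1, i.e. k = 1.

1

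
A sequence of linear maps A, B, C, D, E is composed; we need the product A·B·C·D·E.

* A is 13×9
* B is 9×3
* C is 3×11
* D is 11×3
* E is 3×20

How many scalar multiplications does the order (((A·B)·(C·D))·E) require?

1347

(A·B): 13×9 by 9×3 → 13×3, cost 13·9·3 = 351
(C·D): 3×11 by 11×3 → 3×3, cost 3·11·3 = 99
((A·B)·(C·D)): 13×3 by 3×3 → 13×3, cost 13·3·3 = 117; cumulative 567
(((A·B)·(C·D))·E): 13×3 by 3×20 → 13×20, cost 13·3·20 = 780; cumulative 1347
Total: 1347 scalar multiplications.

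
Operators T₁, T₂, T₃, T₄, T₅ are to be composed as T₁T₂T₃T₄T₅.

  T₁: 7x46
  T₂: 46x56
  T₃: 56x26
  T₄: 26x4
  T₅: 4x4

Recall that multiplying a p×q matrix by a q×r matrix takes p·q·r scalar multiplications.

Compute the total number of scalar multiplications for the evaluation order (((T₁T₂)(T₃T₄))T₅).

25536

(T₁T₂): 7×46 by 46×56 → 7×56, cost 7·46·56 = 18032
(T₃T₄): 56×26 by 26×4 → 56×4, cost 56·26·4 = 5824
((T₁T₂)(T₃T₄)): 7×56 by 56×4 → 7×4, cost 7·56·4 = 1568; cumulative 25424
(((T₁T₂)(T₃T₄))T₅): 7×4 by 4×4 → 7×4, cost 7·4·4 = 112; cumulative 25536
Total: 25536 scalar multiplications.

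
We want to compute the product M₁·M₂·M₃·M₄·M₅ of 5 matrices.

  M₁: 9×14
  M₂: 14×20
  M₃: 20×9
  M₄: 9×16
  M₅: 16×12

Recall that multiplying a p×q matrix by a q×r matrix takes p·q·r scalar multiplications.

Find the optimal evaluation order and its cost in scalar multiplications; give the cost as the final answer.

6354

Adjacent pairs: M₁M₂ = 9·14·20 = 2520; M₂M₃ = 14·20·9 = 2520; M₃M₄ = 20·9·16 = 2880; M₄M₅ = 9·16·12 = 1728.
Length 3: M₁..M₃: k=1: 0+2520+9·14·9=3654; k=2: 2520+0+9·20·9=4140 → min 3654 | M₂..M₄: k=2: 0+2880+14·20·16=7360; k=3: 2520+0+14·9·16=4536 → min 4536 | M₃..M₅: k=3: 0+1728+20·9·12=3888; k=4: 2880+0+20·16·12=6720 → min 3888.
Length 4: M₁..M₄: k=1: 0+4536+9·14·16=6552; k=2: 2520+2880+9·20·16=8280; k=3: 3654+0+9·9·16=4950 → min 4950 | M₂..M₅: k=2: 0+3888+14·20·12=7248; k=3: 2520+1728+14·9·12=5760; k=4: 4536+0+14·16·12=7224 → min 5760.
Length 5: M₁..M₅: k=1: 0+5760+9·14·12=7272; k=2: 2520+3888+9·20·12=8568; k=3: 3654+1728+9·9·12=6354; k=4: 4950+0+9·16·12=6678 → min 6354.
Optimal parenthesization: ((M₁·(M₂·M₃))·(M₄·M₅)) with cost 6354.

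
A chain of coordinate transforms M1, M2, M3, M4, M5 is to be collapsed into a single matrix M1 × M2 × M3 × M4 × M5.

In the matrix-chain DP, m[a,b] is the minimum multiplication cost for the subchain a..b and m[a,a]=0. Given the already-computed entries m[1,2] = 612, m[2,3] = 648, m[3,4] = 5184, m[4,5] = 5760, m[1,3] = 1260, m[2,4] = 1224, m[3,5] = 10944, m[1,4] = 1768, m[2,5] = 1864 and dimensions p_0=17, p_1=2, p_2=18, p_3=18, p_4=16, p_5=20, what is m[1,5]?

2544

m[1,5] = min over k∈[1,4] of m[1,k]+m[k+1,5]+p_{0}·p_k·p_{5}.
k=1: 0 + 1864 + 17·2·20 = 2544; k=2: 612 + 10944 + 17·18·20 = 17676; k=3: 1260 + 5760 + 17·18·20 = 13140; k=4: 1768 + 0 + 17·16·20 = 7208.
Minimum: 2544 at k=1.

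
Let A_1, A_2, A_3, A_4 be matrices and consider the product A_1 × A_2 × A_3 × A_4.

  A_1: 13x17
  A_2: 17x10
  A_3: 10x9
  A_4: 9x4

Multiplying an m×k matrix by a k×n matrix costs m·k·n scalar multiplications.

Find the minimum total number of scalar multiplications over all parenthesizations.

1924

Adjacent pairs: A_1A_2 = 13·17·10 = 2210; A_2A_3 = 17·10·9 = 1530; A_3A_4 = 10·9·4 = 360.
Length 3: A_1..A_3: k=1: 0+1530+13·17·9=3519; k=2: 2210+0+13·10·9=3380 → min 3380 | A_2..A_4: k=2: 0+360+17·10·4=1040; k=3: 1530+0+17·9·4=2142 → min 1040.
Length 4: A_1..A_4: k=1: 0+1040+13·17·4=1924; k=2: 2210+360+13·10·4=3090; k=3: 3380+0+13·9·4=3848 → min 1924.
Optimal order: (A_1 × (A_2 × (A_3 × A_4))) with cost 1924.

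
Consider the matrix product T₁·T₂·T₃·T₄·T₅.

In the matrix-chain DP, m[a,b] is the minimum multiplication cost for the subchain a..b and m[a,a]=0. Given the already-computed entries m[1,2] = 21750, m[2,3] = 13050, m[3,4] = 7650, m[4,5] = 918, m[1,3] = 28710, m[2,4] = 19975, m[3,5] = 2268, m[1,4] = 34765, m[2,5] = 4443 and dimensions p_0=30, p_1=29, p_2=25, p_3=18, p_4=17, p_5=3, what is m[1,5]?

7053

m[1,5] = min over k∈[1,4] of m[1,k]+m[k+1,5]+p_{0}·p_k·p_{5}.
k=1: 0 + 4443 + 30·29·3 = 7053; k=2: 21750 + 2268 + 30·25·3 = 26268; k=3: 28710 + 918 + 30·18·3 = 31248; k=4: 34765 + 0 + 30·17·3 = 36295.
Minimum: 7053 at k=1.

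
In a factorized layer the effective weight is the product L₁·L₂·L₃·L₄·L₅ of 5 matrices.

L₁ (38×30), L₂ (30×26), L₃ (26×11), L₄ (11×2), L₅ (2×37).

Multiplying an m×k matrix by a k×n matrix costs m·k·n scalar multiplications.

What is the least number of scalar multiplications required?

Adjacent pairs: L₁L₂ = 38·30·26 = 29640; L₂L₃ = 30·26·11 = 8580; L₃L₄ = 26·11·2 = 572; L₄L₅ = 11·2·37 = 814.
Length 3: L₁..L₃: k=1: 0+8580+38·30·11=21120; k=2: 29640+0+38·26·11=40508 → min 21120 | L₂..L₄: k=2: 0+572+30·26·2=2132; k=3: 8580+0+30·11·2=9240 → min 2132 | L₃..L₅: k=3: 0+814+26·11·37=11396; k=4: 572+0+26·2·37=2496 → min 2496.
Length 4: L₁..L₄: k=1: 0+2132+38·30·2=4412; k=2: 29640+572+38·26·2=32188; k=3: 21120+0+38·11·2=21956 → min 4412 | L₂..L₅: k=2: 0+2496+30·26·37=31356; k=3: 8580+814+30·11·37=21604; k=4: 2132+0+30·2·37=4352 → min 4352.
Length 5: L₁..L₅: k=1: 0+4352+38·30·37=46532; k=2: 29640+2496+38·26·37=68692; k=3: 21120+814+38·11·37=37400; k=4: 4412+0+38·2·37=7224 → min 7224.
Optimal order: ((L₁·(L₂·(L₃·L₄)))·L₅) with cost 7224.

7224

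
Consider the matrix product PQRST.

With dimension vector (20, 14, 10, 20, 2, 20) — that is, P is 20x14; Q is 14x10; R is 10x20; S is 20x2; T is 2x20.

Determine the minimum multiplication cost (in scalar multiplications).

Adjacent pairs: PQ = 20·14·10 = 2800; QR = 14·10·20 = 2800; RS = 10·20·2 = 400; ST = 20·2·20 = 800.
Length 3: P..R: k=1: 0+2800+20·14·20=8400; k=2: 2800+0+20·10·20=6800 → min 6800 | Q..S: k=2: 0+400+14·10·2=680; k=3: 2800+0+14·20·2=3360 → min 680 | R..T: k=3: 0+800+10·20·20=4800; k=4: 400+0+10·2·20=800 → min 800.
Length 4: P..S: k=1: 0+680+20·14·2=1240; k=2: 2800+400+20·10·2=3600; k=3: 6800+0+20·20·2=7600 → min 1240 | Q..T: k=2: 0+800+14·10·20=3600; k=3: 2800+800+14·20·20=9200; k=4: 680+0+14·2·20=1240 → min 1240.
Length 5: P..T: k=1: 0+1240+20·14·20=6840; k=2: 2800+800+20·10·20=7600; k=3: 6800+800+20·20·20=15600; k=4: 1240+0+20·2·20=2040 → min 2040.
Optimal order: ((P(Q(RS)))T) with cost 2040.

2040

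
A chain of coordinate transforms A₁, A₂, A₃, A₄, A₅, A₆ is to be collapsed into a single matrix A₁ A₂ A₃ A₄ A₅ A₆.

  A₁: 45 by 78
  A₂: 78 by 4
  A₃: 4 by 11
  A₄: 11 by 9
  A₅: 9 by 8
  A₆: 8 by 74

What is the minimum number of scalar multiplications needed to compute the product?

30412

Adjacent pairs: A₁A₂ = 45·78·4 = 14040; A₂A₃ = 78·4·11 = 3432; A₃A₄ = 4·11·9 = 396; A₄A₅ = 11·9·8 = 792; A₅A₆ = 9·8·74 = 5328.
Length 3: A₁..A₃: k=1: 0+3432+45·78·11=42042; k=2: 14040+0+45·4·11=16020 → min 16020 | A₂..A₄: k=2: 0+396+78·4·9=3204; k=3: 3432+0+78·11·9=11154 → min 3204 | A₃..A₅: k=3: 0+792+4·11·8=1144; k=4: 396+0+4·9·8=684 → min 684 | A₄..A₆: k=4: 0+5328+11·9·74=12654; k=5: 792+0+11·8·74=7304 → min 7304.
Length 4: A₁..A₄: k=1: 0+3204+45·78·9=34794; k=2: 14040+396+45·4·9=16056; k=3: 16020+0+45·11·9=20475 → min 16056 | A₂..A₅: k=2: 0+684+78·4·8=3180; k=3: 3432+792+78·11·8=11088; k=4: 3204+0+78·9·8=8820 → min 3180 | A₃..A₆: k=3: 0+7304+4·11·74=10560; k=4: 396+5328+4·9·74=8388; k=5: 684+0+4·8·74=3052 → min 3052.
Length 5: A₁..A₅: k=1: 0+3180+45·78·8=31260; k=2: 14040+684+45·4·8=16164; k=3: 16020+792+45·11·8=20772; k=4: 16056+0+45·9·8=19296 → min 16164 | A₂..A₆: k=2: 0+3052+78·4·74=26140; k=3: 3432+7304+78·11·74=74228; k=4: 3204+5328+78·9·74=60480; k=5: 3180+0+78·8·74=49356 → min 26140.
Length 6: A₁..A₆: k=1: 0+26140+45·78·74=285880; k=2: 14040+3052+45·4·74=30412; k=3: 16020+7304+45·11·74=59954; k=4: 16056+5328+45·9·74=51354; k=5: 16164+0+45·8·74=42804 → min 30412.
Optimal order: ((A₁ A₂) (((A₃ A₄) A₅) A₆)) with cost 30412.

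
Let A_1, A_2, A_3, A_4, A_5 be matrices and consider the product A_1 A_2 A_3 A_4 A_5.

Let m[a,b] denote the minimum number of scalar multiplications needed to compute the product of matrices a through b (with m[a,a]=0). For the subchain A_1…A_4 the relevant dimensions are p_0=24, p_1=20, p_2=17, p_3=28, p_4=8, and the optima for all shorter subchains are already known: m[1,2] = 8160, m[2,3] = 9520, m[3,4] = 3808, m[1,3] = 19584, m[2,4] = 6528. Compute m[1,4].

m[1,4] = min over k∈[1,3] of m[1,k]+m[k+1,4]+p_{0}·p_k·p_{4}.
k=1: 0 + 6528 + 24·20·8 = 10368; k=2: 8160 + 3808 + 24·17·8 = 15232; k=3: 19584 + 0 + 24·28·8 = 24960.
Minimum: 10368 at k=1.

10368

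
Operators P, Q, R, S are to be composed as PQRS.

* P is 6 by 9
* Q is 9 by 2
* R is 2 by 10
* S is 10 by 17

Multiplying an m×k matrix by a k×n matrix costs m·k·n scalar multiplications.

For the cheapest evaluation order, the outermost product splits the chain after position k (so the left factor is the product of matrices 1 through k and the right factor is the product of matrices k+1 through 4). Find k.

Adjacent pairs: PQ = 6·9·2 = 108; QR = 9·2·10 = 180; RS = 2·10·17 = 340.
Length 3: P..R: k=1: 0+180+6·9·10=720; k=2: 108+0+6·2·10=228 → min 228 | Q..S: k=2: 0+340+9·2·17=646; k=3: 180+0+9·10·17=1710 → min 646.
Top-level splits: k=1: (P..P)·(Q..S) → 0+646+6·9·17 = 1564; k=2: (P..Q)·(R..S) → 108+340+6·2·17 = 652; k=3: (P..R)·(S..S) → 228+0+6·10·17 = 1248.
Best split is after Q, i.e. k = 2.

2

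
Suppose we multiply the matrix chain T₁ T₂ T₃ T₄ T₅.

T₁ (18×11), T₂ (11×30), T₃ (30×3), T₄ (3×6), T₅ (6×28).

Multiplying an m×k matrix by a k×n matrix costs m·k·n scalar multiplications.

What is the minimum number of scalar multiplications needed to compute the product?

3600

Adjacent pairs: T₁T₂ = 18·11·30 = 5940; T₂T₃ = 11·30·3 = 990; T₃T₄ = 30·3·6 = 540; T₄T₅ = 3·6·28 = 504.
Length 3: T₁..T₃: k=1: 0+990+18·11·3=1584; k=2: 5940+0+18·30·3=7560 → min 1584 | T₂..T₄: k=2: 0+540+11·30·6=2520; k=3: 990+0+11·3·6=1188 → min 1188 | T₃..T₅: k=3: 0+504+30·3·28=3024; k=4: 540+0+30·6·28=5580 → min 3024.
Length 4: T₁..T₄: k=1: 0+1188+18·11·6=2376; k=2: 5940+540+18·30·6=9720; k=3: 1584+0+18·3·6=1908 → min 1908 | T₂..T₅: k=2: 0+3024+11·30·28=12264; k=3: 990+504+11·3·28=2418; k=4: 1188+0+11·6·28=3036 → min 2418.
Length 5: T₁..T₅: k=1: 0+2418+18·11·28=7962; k=2: 5940+3024+18·30·28=24084; k=3: 1584+504+18·3·28=3600; k=4: 1908+0+18·6·28=4932 → min 3600.
Optimal order: ((T₁ (T₂ T₃)) (T₄ T₅)) with cost 3600.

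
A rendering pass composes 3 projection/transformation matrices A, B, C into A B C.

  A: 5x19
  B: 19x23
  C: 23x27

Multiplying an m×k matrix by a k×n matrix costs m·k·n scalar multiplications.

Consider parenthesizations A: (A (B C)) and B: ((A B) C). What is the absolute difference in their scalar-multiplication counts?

Order A = (A (B C)): (B C): 19×23 by 23×27 → 19×27, cost 19·23·27 = 11799; (A (B C)): 5×19 by 19×27 → 5×27, cost 5·19·27 = 2565; cumulative 14364. Total 14364.
Order B = ((A B) C): (A B): 5×19 by 19×23 → 5×23, cost 5·19·23 = 2185; ((A B) C): 5×23 by 23×27 → 5×27, cost 5·23·27 = 3105; cumulative 5290. Total 5290.
Difference: |14364 − 5290| = 9074.

9074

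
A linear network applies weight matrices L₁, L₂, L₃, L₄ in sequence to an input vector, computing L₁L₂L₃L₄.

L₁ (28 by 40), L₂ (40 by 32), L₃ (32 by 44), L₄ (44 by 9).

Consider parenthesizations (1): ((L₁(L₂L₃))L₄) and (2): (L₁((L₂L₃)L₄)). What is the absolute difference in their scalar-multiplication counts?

Order (1) = ((L₁(L₂L₃))L₄): (L₂L₃): 40×32 by 32×44 → 40×44, cost 40·32·44 = 56320; (L₁(L₂L₃)): 28×40 by 40×44 → 28×44, cost 28·40·44 = 49280; cumulative 105600; ((L₁(L₂L₃))L₄): 28×44 by 44×9 → 28×9, cost 28·44·9 = 11088; cumulative 116688. Total 116688.
Order (2) = (L₁((L₂L₃)L₄)): (L₂L₃): 40×32 by 32×44 → 40×44, cost 40·32·44 = 56320; ((L₂L₃)L₄): 40×44 by 44×9 → 40×9, cost 40·44·9 = 15840; cumulative 72160; (L₁((L₂L₃)L₄)): 28×40 by 40×9 → 28×9, cost 28·40·9 = 10080; cumulative 82240. Total 82240.
Difference: |116688 − 82240| = 34448.

34448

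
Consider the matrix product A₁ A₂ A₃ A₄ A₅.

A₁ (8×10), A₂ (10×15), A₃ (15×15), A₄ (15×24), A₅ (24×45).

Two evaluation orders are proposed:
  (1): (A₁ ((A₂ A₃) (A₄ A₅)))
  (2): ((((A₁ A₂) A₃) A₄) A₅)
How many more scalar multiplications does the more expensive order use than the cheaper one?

Order (1) = (A₁ ((A₂ A₃) (A₄ A₅))): (A₂ A₃): 10×15 by 15×15 → 10×15, cost 10·15·15 = 2250; (A₄ A₅): 15×24 by 24×45 → 15×45, cost 15·24·45 = 16200; ((A₂ A₃) (A₄ A₅)): 10×15 by 15×45 → 10×45, cost 10·15·45 = 6750; cumulative 25200; (A₁ ((A₂ A₃) (A₄ A₅))): 8×10 by 10×45 → 8×45, cost 8·10·45 = 3600; cumulative 28800. Total 28800.
Order (2) = ((((A₁ A₂) A₃) A₄) A₅): (A₁ A₂): 8×10 by 10×15 → 8×15, cost 8·10·15 = 1200; ((A₁ A₂) A₃): 8×15 by 15×15 → 8×15, cost 8·15·15 = 1800; cumulative 3000; (((A₁ A₂) A₃) A₄): 8×15 by 15×24 → 8×24, cost 8·15·24 = 2880; cumulative 5880; ((((A₁ A₂) A₃) A₄) A₅): 8×24 by 24×45 → 8×45, cost 8·24·45 = 8640; cumulative 14520. Total 14520.
Difference: |28800 − 14520| = 14280.

14280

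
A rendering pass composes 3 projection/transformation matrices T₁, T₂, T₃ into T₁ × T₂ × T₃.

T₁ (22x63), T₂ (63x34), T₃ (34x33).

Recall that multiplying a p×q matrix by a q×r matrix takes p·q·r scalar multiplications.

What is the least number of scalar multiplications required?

71808

Order (T₁ × (T₂ × T₃)): (T₂ × T₃): 63×34 by 34×33 → 63×33, cost 63·34·33 = 70686; (T₁ × (T₂ × T₃)): 22×63 by 63×33 → 22×33, cost 22·63·33 = 45738; cumulative 116424. Total 116424.
Order ((T₁ × T₂) × T₃): (T₁ × T₂): 22×63 by 63×34 → 22×34, cost 22·63·34 = 47124; ((T₁ × T₂) × T₃): 22×34 by 34×33 → 22×33, cost 22·34·33 = 24684; cumulative 71808. Total 71808.
Minimum: 71808.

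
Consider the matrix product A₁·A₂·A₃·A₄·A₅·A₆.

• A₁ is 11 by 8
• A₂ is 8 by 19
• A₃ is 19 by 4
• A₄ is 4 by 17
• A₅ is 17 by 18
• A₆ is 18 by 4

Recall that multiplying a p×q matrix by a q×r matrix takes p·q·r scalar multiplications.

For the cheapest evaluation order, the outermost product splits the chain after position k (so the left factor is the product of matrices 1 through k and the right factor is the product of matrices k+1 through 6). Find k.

1

Adjacent pairs: A₁A₂ = 11·8·19 = 1672; A₂A₃ = 8·19·4 = 608; A₃A₄ = 19·4·17 = 1292; A₄A₅ = 4·17·18 = 1224; A₅A₆ = 17·18·4 = 1224.
Length 3: A₁..A₃: k=1: 0+608+11·8·4=960; k=2: 1672+0+11·19·4=2508 → min 960 | A₂..A₄: k=2: 0+1292+8·19·17=3876; k=3: 608+0+8·4·17=1152 → min 1152 | A₃..A₅: k=3: 0+1224+19·4·18=2592; k=4: 1292+0+19·17·18=7106 → min 2592 | A₄..A₆: k=4: 0+1224+4·17·4=1496; k=5: 1224+0+4·18·4=1512 → min 1496.
Length 4: A₁..A₄: k=1: 0+1152+11·8·17=2648; k=2: 1672+1292+11·19·17=6517; k=3: 960+0+11·4·17=1708 → min 1708 | A₂..A₅: k=2: 0+2592+8·19·18=5328; k=3: 608+1224+8·4·18=2408; k=4: 1152+0+8·17·18=3600 → min 2408 | A₃..A₆: k=3: 0+1496+19·4·4=1800; k=4: 1292+1224+19·17·4=3808; k=5: 2592+0+19·18·4=3960 → min 1800.
Length 5: A₁..A₅: k=1: 0+2408+11·8·18=3992; k=2: 1672+2592+11·19·18=8026; k=3: 960+1224+11·4·18=2976; k=4: 1708+0+11·17·18=5074 → min 2976 | A₂..A₆: k=2: 0+1800+8·19·4=2408; k=3: 608+1496+8·4·4=2232; k=4: 1152+1224+8·17·4=2920; k=5: 2408+0+8·18·4=2984 → min 2232.
Top-level splits: k=1: (A₁..A₁)·(A₂..A₆) → 0+2232+11·8·4 = 2584; k=2: (A₁..A₂)·(A₃..A₆) → 1672+1800+11·19·4 = 4308; k=3: (A₁..A₃)·(A₄..A₆) → 960+1496+11·4·4 = 2632; k=4: (A₁..A₄)·(A₅..A₆) → 1708+1224+11·17·4 = 3680; k=5: (A₁..A₅)·(A₆..A₆) → 2976+0+11·18·4 = 3768.
Best split is after A₁, i.e. k = 1.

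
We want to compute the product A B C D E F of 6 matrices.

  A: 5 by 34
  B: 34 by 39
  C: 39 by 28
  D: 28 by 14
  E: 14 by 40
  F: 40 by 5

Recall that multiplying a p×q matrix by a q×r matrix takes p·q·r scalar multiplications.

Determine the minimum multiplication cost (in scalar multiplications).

17200

Adjacent pairs: AB = 5·34·39 = 6630; BC = 34·39·28 = 37128; CD = 39·28·14 = 15288; DE = 28·14·40 = 15680; EF = 14·40·5 = 2800.
Length 3: A..C: k=1: 0+37128+5·34·28=41888; k=2: 6630+0+5·39·28=12090 → min 12090 | B..D: k=2: 0+15288+34·39·14=33852; k=3: 37128+0+34·28·14=50456 → min 33852 | C..E: k=3: 0+15680+39·28·40=59360; k=4: 15288+0+39·14·40=37128 → min 37128 | D..F: k=4: 0+2800+28·14·5=4760; k=5: 15680+0+28·40·5=21280 → min 4760.
Length 4: A..D: k=1: 0+33852+5·34·14=36232; k=2: 6630+15288+5·39·14=24648; k=3: 12090+0+5·28·14=14050 → min 14050 | B..E: k=2: 0+37128+34·39·40=90168; k=3: 37128+15680+34·28·40=90888; k=4: 33852+0+34·14·40=52892 → min 52892 | C..F: k=3: 0+4760+39·28·5=10220; k=4: 15288+2800+39·14·5=20818; k=5: 37128+0+39·40·5=44928 → min 10220.
Length 5: A..E: k=1: 0+52892+5·34·40=59692; k=2: 6630+37128+5·39·40=51558; k=3: 12090+15680+5·28·40=33370; k=4: 14050+0+5·14·40=16850 → min 16850 | B..F: k=2: 0+10220+34·39·5=16850; k=3: 37128+4760+34·28·5=46648; k=4: 33852+2800+34·14·5=39032; k=5: 52892+0+34·40·5=59692 → min 16850.
Length 6: A..F: k=1: 0+16850+5·34·5=17700; k=2: 6630+10220+5·39·5=17825; k=3: 12090+4760+5·28·5=17550; k=4: 14050+2800+5·14·5=17200; k=5: 16850+0+5·40·5=17850 → min 17200.
Optimal order: ((((A B) C) D) (E F)) with cost 17200.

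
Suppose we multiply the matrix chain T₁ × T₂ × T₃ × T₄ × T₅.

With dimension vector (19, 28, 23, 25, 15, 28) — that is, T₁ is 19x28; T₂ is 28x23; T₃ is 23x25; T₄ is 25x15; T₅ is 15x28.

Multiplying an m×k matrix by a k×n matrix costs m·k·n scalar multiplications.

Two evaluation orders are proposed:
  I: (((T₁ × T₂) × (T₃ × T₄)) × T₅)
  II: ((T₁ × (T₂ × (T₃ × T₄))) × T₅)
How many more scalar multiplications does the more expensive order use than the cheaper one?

Order I = (((T₁ × T₂) × (T₃ × T₄)) × T₅): (T₁ × T₂): 19×28 by 28×23 → 19×23, cost 19·28·23 = 12236; (T₃ × T₄): 23×25 by 25×15 → 23×15, cost 23·25·15 = 8625; ((T₁ × T₂) × (T₃ × T₄)): 19×23 by 23×15 → 19×15, cost 19·23·15 = 6555; cumulative 27416; (((T₁ × T₂) × (T₃ × T₄)) × T₅): 19×15 by 15×28 → 19×28, cost 19·15·28 = 7980; cumulative 35396. Total 35396.
Order II = ((T₁ × (T₂ × (T₃ × T₄))) × T₅): (T₃ × T₄): 23×25 by 25×15 → 23×15, cost 23·25·15 = 8625; (T₂ × (T₃ × T₄)): 28×23 by 23×15 → 28×15, cost 28·23·15 = 9660; cumulative 18285; (T₁ × (T₂ × (T₃ × T₄))): 19×28 by 28×15 → 19×15, cost 19·28·15 = 7980; cumulative 26265; ((T₁ × (T₂ × (T₃ × T₄))) × T₅): 19×15 by 15×28 → 19×28, cost 19·15·28 = 7980; cumulative 34245. Total 34245.
Difference: |35396 − 34245| = 1151.

1151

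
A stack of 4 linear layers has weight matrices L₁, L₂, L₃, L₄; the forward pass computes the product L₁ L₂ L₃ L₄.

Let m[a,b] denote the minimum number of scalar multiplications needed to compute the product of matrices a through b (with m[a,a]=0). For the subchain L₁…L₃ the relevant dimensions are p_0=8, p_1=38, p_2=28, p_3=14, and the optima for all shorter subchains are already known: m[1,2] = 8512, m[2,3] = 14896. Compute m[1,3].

11648

m[1,3] = min over k∈[1,2] of m[1,k]+m[k+1,3]+p_{0}·p_k·p_{3}.
k=1: 0 + 14896 + 8·38·14 = 19152; k=2: 8512 + 0 + 8·28·14 = 11648.
Minimum: 11648 at k=2.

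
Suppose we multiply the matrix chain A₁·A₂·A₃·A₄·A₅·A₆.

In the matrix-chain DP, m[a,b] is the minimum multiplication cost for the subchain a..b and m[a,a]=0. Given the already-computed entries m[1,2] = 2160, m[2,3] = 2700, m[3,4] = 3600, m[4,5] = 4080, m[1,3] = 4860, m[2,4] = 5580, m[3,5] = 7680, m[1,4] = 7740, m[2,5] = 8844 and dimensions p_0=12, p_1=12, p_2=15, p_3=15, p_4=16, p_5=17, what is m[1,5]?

11004

m[1,5] = min over k∈[1,4] of m[1,k]+m[k+1,5]+p_{0}·p_k·p_{5}.
k=1: 0 + 8844 + 12·12·17 = 11292; k=2: 2160 + 7680 + 12·15·17 = 12900; k=3: 4860 + 4080 + 12·15·17 = 12000; k=4: 7740 + 0 + 12·16·17 = 11004.
Minimum: 11004 at k=4.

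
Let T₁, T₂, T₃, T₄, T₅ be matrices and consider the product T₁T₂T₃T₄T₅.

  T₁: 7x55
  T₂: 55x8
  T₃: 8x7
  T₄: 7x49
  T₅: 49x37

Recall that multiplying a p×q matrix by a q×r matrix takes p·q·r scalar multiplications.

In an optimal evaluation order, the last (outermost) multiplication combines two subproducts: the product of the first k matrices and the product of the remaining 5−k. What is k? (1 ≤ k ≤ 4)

3

Adjacent pairs: T₁T₂ = 7·55·8 = 3080; T₂T₃ = 55·8·7 = 3080; T₃T₄ = 8·7·49 = 2744; T₄T₅ = 7·49·37 = 12691.
Length 3: T₁..T₃: k=1: 0+3080+7·55·7=5775; k=2: 3080+0+7·8·7=3472 → min 3472 | T₂..T₄: k=2: 0+2744+55·8·49=24304; k=3: 3080+0+55·7·49=21945 → min 21945 | T₃..T₅: k=3: 0+12691+8·7·37=14763; k=4: 2744+0+8·49·37=17248 → min 14763.
Length 4: T₁..T₄: k=1: 0+21945+7·55·49=40810; k=2: 3080+2744+7·8·49=8568; k=3: 3472+0+7·7·49=5873 → min 5873 | T₂..T₅: k=2: 0+14763+55·8·37=31043; k=3: 3080+12691+55·7·37=30016; k=4: 21945+0+55·49·37=121660 → min 30016.
Top-level splits: k=1: (T₁..T₁)·(T₂..T₅) → 0+30016+7·55·37 = 44261; k=2: (T₁..T₂)·(T₃..T₅) → 3080+14763+7·8·37 = 19915; k=3: (T₁..T₃)·(T₄..T₅) → 3472+12691+7·7·37 = 17976; k=4: (T₁..T₄)·(T₅..T₅) → 5873+0+7·49·37 = 18564.
Best split is after T₃, i.e. k = 3.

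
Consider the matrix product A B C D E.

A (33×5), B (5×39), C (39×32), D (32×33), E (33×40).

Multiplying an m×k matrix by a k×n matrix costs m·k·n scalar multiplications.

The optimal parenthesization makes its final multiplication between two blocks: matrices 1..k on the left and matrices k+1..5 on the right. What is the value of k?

1

Adjacent pairs: AB = 33·5·39 = 6435; BC = 5·39·32 = 6240; CD = 39·32·33 = 41184; DE = 32·33·40 = 42240.
Length 3: A..C: k=1: 0+6240+33·5·32=11520; k=2: 6435+0+33·39·32=47619 → min 11520 | B..D: k=2: 0+41184+5·39·33=47619; k=3: 6240+0+5·32·33=11520 → min 11520 | C..E: k=3: 0+42240+39·32·40=92160; k=4: 41184+0+39·33·40=92664 → min 92160.
Length 4: A..D: k=1: 0+11520+33·5·33=16965; k=2: 6435+41184+33·39·33=90090; k=3: 11520+0+33·32·33=46368 → min 16965 | B..E: k=2: 0+92160+5·39·40=99960; k=3: 6240+42240+5·32·40=54880; k=4: 11520+0+5·33·40=18120 → min 18120.
Top-level splits: k=1: (A..A)·(B..E) → 0+18120+33·5·40 = 24720; k=2: (A..B)·(C..E) → 6435+92160+33·39·40 = 150075; k=3: (A..C)·(D..E) → 11520+42240+33·32·40 = 96000; k=4: (A..D)·(E..E) → 16965+0+33·33·40 = 60525.
Best split is after A, i.e. k = 1.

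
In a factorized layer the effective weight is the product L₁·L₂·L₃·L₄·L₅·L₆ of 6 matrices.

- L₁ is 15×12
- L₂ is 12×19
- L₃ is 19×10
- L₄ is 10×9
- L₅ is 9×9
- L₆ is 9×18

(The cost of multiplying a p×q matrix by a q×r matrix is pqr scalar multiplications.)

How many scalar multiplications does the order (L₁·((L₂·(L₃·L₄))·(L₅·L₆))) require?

10404

(L₃·L₄): 19×10 by 10×9 → 19×9, cost 19·10·9 = 1710
(L₂·(L₃·L₄)): 12×19 by 19×9 → 12×9, cost 12·19·9 = 2052; cumulative 3762
(L₅·L₆): 9×9 by 9×18 → 9×18, cost 9·9·18 = 1458
((L₂·(L₃·L₄))·(L₅·L₆)): 12×9 by 9×18 → 12×18, cost 12·9·18 = 1944; cumulative 7164
(L₁·((L₂·(L₃·L₄))·(L₅·L₆))): 15×12 by 12×18 → 15×18, cost 15·12·18 = 3240; cumulative 10404
Total: 10404 scalar multiplications.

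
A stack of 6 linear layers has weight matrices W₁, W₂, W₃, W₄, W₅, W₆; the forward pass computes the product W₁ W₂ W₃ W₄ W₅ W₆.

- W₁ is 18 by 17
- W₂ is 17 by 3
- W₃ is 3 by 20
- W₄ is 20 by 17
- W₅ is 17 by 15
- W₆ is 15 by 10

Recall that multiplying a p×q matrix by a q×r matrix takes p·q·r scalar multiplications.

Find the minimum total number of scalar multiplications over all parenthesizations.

3693

Adjacent pairs: W₁W₂ = 18·17·3 = 918; W₂W₃ = 17·3·20 = 1020; W₃W₄ = 3·20·17 = 1020; W₄W₅ = 20·17·15 = 5100; W₅W₆ = 17·15·10 = 2550.
Length 3: W₁..W₃: k=1: 0+1020+18·17·20=7140; k=2: 918+0+18·3·20=1998 → min 1998 | W₂..W₄: k=2: 0+1020+17·3·17=1887; k=3: 1020+0+17·20·17=6800 → min 1887 | W₃..W₅: k=3: 0+5100+3·20·15=6000; k=4: 1020+0+3·17·15=1785 → min 1785 | W₄..W₆: k=4: 0+2550+20·17·10=5950; k=5: 5100+0+20·15·10=8100 → min 5950.
Length 4: W₁..W₄: k=1: 0+1887+18·17·17=7089; k=2: 918+1020+18·3·17=2856; k=3: 1998+0+18·20·17=8118 → min 2856 | W₂..W₅: k=2: 0+1785+17·3·15=2550; k=3: 1020+5100+17·20·15=11220; k=4: 1887+0+17·17·15=6222 → min 2550 | W₃..W₆: k=3: 0+5950+3·20·10=6550; k=4: 1020+2550+3·17·10=4080; k=5: 1785+0+3·15·10=2235 → min 2235.
Length 5: W₁..W₅: k=1: 0+2550+18·17·15=7140; k=2: 918+1785+18·3·15=3513; k=3: 1998+5100+18·20·15=12498; k=4: 2856+0+18·17·15=7446 → min 3513 | W₂..W₆: k=2: 0+2235+17·3·10=2745; k=3: 1020+5950+17·20·10=10370; k=4: 1887+2550+17·17·10=7327; k=5: 2550+0+17·15·10=5100 → min 2745.
Length 6: W₁..W₆: k=1: 0+2745+18·17·10=5805; k=2: 918+2235+18·3·10=3693; k=3: 1998+5950+18·20·10=11548; k=4: 2856+2550+18·17·10=8466; k=5: 3513+0+18·15·10=6213 → min 3693.
Optimal order: ((W₁ W₂) (((W₃ W₄) W₅) W₆)) with cost 3693.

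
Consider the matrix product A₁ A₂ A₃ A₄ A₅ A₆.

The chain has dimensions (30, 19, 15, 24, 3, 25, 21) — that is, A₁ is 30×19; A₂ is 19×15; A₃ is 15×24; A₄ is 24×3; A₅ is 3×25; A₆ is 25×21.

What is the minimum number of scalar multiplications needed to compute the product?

7110

Adjacent pairs: A₁A₂ = 30·19·15 = 8550; A₂A₃ = 19·15·24 = 6840; A₃A₄ = 15·24·3 = 1080; A₄A₅ = 24·3·25 = 1800; A₅A₆ = 3·25·21 = 1575.
Length 3: A₁..A₃: k=1: 0+6840+30·19·24=20520; k=2: 8550+0+30·15·24=19350 → min 19350 | A₂..A₄: k=2: 0+1080+19·15·3=1935; k=3: 6840+0+19·24·3=8208 → min 1935 | A₃..A₅: k=3: 0+1800+15·24·25=10800; k=4: 1080+0+15·3·25=2205 → min 2205 | A₄..A₆: k=4: 0+1575+24·3·21=3087; k=5: 1800+0+24·25·21=14400 → min 3087.
Length 4: A₁..A₄: k=1: 0+1935+30·19·3=3645; k=2: 8550+1080+30·15·3=10980; k=3: 19350+0+30·24·3=21510 → min 3645 | A₂..A₅: k=2: 0+2205+19·15·25=9330; k=3: 6840+1800+19·24·25=20040; k=4: 1935+0+19·3·25=3360 → min 3360 | A₃..A₆: k=3: 0+3087+15·24·21=10647; k=4: 1080+1575+15·3·21=3600; k=5: 2205+0+15·25·21=10080 → min 3600.
Length 5: A₁..A₅: k=1: 0+3360+30·19·25=17610; k=2: 8550+2205+30·15·25=22005; k=3: 19350+1800+30·24·25=39150; k=4: 3645+0+30·3·25=5895 → min 5895 | A₂..A₆: k=2: 0+3600+19·15·21=9585; k=3: 6840+3087+19·24·21=19503; k=4: 1935+1575+19·3·21=4707; k=5: 3360+0+19·25·21=13335 → min 4707.
Length 6: A₁..A₆: k=1: 0+4707+30·19·21=16677; k=2: 8550+3600+30·15·21=21600; k=3: 19350+3087+30·24·21=37557; k=4: 3645+1575+30·3·21=7110; k=5: 5895+0+30·25·21=21645 → min 7110.
Optimal order: ((A₁ (A₂ (A₃ A₄))) (A₅ A₆)) with cost 7110.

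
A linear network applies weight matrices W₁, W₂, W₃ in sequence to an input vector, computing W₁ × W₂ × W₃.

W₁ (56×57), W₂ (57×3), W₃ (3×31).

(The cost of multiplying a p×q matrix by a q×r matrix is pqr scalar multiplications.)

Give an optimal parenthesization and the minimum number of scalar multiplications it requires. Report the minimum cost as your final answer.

14784

(W₁ × (W₂ × W₃)): cost 104253.
((W₁ × W₂) × W₃): cost 14784.
Optimal: ((W₁ × W₂) × W₃) with cost 14784.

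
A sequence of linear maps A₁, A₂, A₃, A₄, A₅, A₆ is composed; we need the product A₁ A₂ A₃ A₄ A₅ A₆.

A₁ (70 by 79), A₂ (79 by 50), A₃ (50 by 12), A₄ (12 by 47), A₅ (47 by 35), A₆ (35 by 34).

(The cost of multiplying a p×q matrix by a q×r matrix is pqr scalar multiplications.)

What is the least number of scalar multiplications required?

176340

Adjacent pairs: A₁A₂ = 70·79·50 = 276500; A₂A₃ = 79·50·12 = 47400; A₃A₄ = 50·12·47 = 28200; A₄A₅ = 12·47·35 = 19740; A₅A₆ = 47·35·34 = 55930.
Length 3: A₁..A₃: k=1: 0+47400+70·79·12=113760; k=2: 276500+0+70·50·12=318500 → min 113760 | A₂..A₄: k=2: 0+28200+79·50·47=213850; k=3: 47400+0+79·12·47=91956 → min 91956 | A₃..A₅: k=3: 0+19740+50·12·35=40740; k=4: 28200+0+50·47·35=110450 → min 40740 | A₄..A₆: k=4: 0+55930+12·47·34=75106; k=5: 19740+0+12·35·34=34020 → min 34020.
Length 4: A₁..A₄: k=1: 0+91956+70·79·47=351866; k=2: 276500+28200+70·50·47=469200; k=3: 113760+0+70·12·47=153240 → min 153240 | A₂..A₅: k=2: 0+40740+79·50·35=178990; k=3: 47400+19740+79·12·35=100320; k=4: 91956+0+79·47·35=221911 → min 100320 | A₃..A₆: k=3: 0+34020+50·12·34=54420; k=4: 28200+55930+50·47·34=164030; k=5: 40740+0+50·35·34=100240 → min 54420.
Length 5: A₁..A₅: k=1: 0+100320+70·79·35=293870; k=2: 276500+40740+70·50·35=439740; k=3: 113760+19740+70·12·35=162900; k=4: 153240+0+70·47·35=268390 → min 162900 | A₂..A₆: k=2: 0+54420+79·50·34=188720; k=3: 47400+34020+79·12·34=113652; k=4: 91956+55930+79·47·34=274128; k=5: 100320+0+79·35·34=194330 → min 113652.
Length 6: A₁..A₆: k=1: 0+113652+70·79·34=301672; k=2: 276500+54420+70·50·34=449920; k=3: 113760+34020+70·12·34=176340; k=4: 153240+55930+70·47·34=321030; k=5: 162900+0+70·35·34=246200 → min 176340.
Optimal order: ((A₁ (A₂ A₃)) ((A₄ A₅) A₆)) with cost 176340.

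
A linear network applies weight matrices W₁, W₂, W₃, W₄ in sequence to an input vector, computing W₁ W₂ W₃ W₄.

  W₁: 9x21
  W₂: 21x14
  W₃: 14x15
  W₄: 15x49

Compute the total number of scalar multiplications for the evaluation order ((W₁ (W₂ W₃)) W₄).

(W₂ W₃): 21×14 by 14×15 → 21×15, cost 21·14·15 = 4410
(W₁ (W₂ W₃)): 9×21 by 21×15 → 9×15, cost 9·21·15 = 2835; cumulative 7245
((W₁ (W₂ W₃)) W₄): 9×15 by 15×49 → 9×49, cost 9·15·49 = 6615; cumulative 13860
Total: 13860 scalar multiplications.

13860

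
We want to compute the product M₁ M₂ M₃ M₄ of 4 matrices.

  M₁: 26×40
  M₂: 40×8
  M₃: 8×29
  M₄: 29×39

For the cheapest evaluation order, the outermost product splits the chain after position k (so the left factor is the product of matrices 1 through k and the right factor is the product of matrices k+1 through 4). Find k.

Adjacent pairs: M₁M₂ = 26·40·8 = 8320; M₂M₃ = 40·8·29 = 9280; M₃M₄ = 8·29·39 = 9048.
Length 3: M₁..M₃: k=1: 0+9280+26·40·29=39440; k=2: 8320+0+26·8·29=14352 → min 14352 | M₂..M₄: k=2: 0+9048+40·8·39=21528; k=3: 9280+0+40·29·39=54520 → min 21528.
Top-level splits: k=1: (M₁..M₁)·(M₂..M₄) → 0+21528+26·40·39 = 62088; k=2: (M₁..M₂)·(M₃..M₄) → 8320+9048+26·8·39 = 25480; k=3: (M₁..M₃)·(M₄..M₄) → 14352+0+26·29·39 = 43758.
Best split is after M₂, i.e. k = 2.

2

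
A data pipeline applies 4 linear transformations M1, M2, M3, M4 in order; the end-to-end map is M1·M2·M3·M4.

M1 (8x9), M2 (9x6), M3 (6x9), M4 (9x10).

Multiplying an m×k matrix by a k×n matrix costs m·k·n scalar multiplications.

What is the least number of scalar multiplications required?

Adjacent pairs: M1M2 = 8·9·6 = 432; M2M3 = 9·6·9 = 486; M3M4 = 6·9·10 = 540.
Length 3: M1..M3: k=1: 0+486+8·9·9=1134; k=2: 432+0+8·6·9=864 → min 864 | M2..M4: k=2: 0+540+9·6·10=1080; k=3: 486+0+9·9·10=1296 → min 1080.
Length 4: M1..M4: k=1: 0+1080+8·9·10=1800; k=2: 432+540+8·6·10=1452; k=3: 864+0+8·9·10=1584 → min 1452.
Optimal order: ((M1·M2)·(M3·M4)) with cost 1452.

1452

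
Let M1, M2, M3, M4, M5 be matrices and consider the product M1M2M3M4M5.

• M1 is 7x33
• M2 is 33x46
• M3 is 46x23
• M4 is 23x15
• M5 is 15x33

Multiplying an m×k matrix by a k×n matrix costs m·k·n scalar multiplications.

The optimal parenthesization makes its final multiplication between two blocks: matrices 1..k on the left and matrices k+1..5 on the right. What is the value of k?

Adjacent pairs: M1M2 = 7·33·46 = 10626; M2M3 = 33·46·23 = 34914; M3M4 = 46·23·15 = 15870; M4M5 = 23·15·33 = 11385.
Length 3: M1..M3: k=1: 0+34914+7·33·23=40227; k=2: 10626+0+7·46·23=18032 → min 18032 | M2..M4: k=2: 0+15870+33·46·15=38640; k=3: 34914+0+33·23·15=46299 → min 38640 | M3..M5: k=3: 0+11385+46·23·33=46299; k=4: 15870+0+46·15·33=38640 → min 38640.
Length 4: M1..M4: k=1: 0+38640+7·33·15=42105; k=2: 10626+15870+7·46·15=31326; k=3: 18032+0+7·23·15=20447 → min 20447 | M2..M5: k=2: 0+38640+33·46·33=88734; k=3: 34914+11385+33·23·33=71346; k=4: 38640+0+33·15·33=54975 → min 54975.
Top-level splits: k=1: (M1..M1)·(M2..M5) → 0+54975+7·33·33 = 62598; k=2: (M1..M2)·(M3..M5) → 10626+38640+7·46·33 = 59892; k=3: (M1..M3)·(M4..M5) → 18032+11385+7·23·33 = 34730; k=4: (M1..M4)·(M5..M5) → 20447+0+7·15·33 = 23912.
Best split is after M4, i.e. k = 4.

4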